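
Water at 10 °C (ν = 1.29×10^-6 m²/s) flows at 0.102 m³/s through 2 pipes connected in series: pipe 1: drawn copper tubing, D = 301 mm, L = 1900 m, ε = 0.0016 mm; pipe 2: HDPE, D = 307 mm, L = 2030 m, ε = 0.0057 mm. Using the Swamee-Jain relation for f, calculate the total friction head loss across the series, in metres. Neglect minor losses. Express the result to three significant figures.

H ≈ 18.5 m

Pipe 1: V = 1.433 m/s, Re = 3.34×10^5, ε/D = 5.32×10^-6, f = 0.01415, h_1 = f(L/D)V²/2g = 9.356 m
Pipe 2: V = 1.378 m/s, Re = 3.28×10^5, ε/D = 1.86×10^-5, f = 0.01437, h_2 = f(L/D)V²/2g = 9.193 m
Series → Q common, losses add: H = Σh = 18.55 m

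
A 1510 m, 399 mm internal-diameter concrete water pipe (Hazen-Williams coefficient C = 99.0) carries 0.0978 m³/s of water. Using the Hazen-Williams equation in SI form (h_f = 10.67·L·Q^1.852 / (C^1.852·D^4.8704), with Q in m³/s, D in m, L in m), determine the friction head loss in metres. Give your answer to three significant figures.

h_f ≈ 3.84 m

h_f = 10.67·1510·0.0978^1.852 / (99.0^1.852·0.399^4.8704) = 3.844 m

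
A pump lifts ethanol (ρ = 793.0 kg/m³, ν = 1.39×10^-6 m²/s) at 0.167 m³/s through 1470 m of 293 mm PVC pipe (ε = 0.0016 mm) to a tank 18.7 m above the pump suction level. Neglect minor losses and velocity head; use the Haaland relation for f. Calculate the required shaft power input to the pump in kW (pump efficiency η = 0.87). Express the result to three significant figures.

P_shaft ≈ 58.4 kW

V = 4Q/(πD²) = 2.477 m/s; Re = 5.22×10^5; ε/D = 5.46×10^-6; f = 0.01302
h_f = f(L/D)V²/2g = 20.43 m
Total head H = z + h_f = 18.7 + 20.43 = 39.13 m
P_hyd = ρgQH = 793.0·9.81·0.167·39.13 = 50.84 kW
P_shaft = P_hyd/η = 50.84/0.87 = 58.43 kW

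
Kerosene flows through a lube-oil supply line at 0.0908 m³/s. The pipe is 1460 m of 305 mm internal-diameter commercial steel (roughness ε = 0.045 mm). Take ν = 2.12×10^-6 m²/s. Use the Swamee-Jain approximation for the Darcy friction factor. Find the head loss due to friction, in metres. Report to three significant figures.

h_f ≈ 6.42 m

V = 4Q/(πD²) = 4·0.0908/(π·0.305²) = 1.243 m/s
Re = VD/ν = 1.243·0.305/2.12×10^-6 = 1.79×10^5 → turbulent
ε/D = 0.045/305 = 1.48×10^-4
Swamee-Jain: f = 0.01703
h_f = f(L/D)V²/(2g) = 0.01703·(1460/0.305)·1.243²/(2·9.81) = 6.418 m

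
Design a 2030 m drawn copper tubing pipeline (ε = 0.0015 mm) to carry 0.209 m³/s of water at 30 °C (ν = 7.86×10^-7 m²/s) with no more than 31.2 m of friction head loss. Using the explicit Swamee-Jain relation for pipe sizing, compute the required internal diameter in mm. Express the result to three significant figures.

Swamee-Jain (Type III): D = 0.66·[ε^1.25·(LQ²/(gh_f))^4.75 + ν·Q^9.4·(L/(gh_f))^5.2]^0.04
LQ²/(gh_f) = 0.2897; L/(gh_f) = 6.632
Term 1 = ε^1.25·(…)^4.75 = 1.46×10^-10; Term 2 = ν·Q^9.4·(…)^5.2 = 5.99×10^-9
D = 0.66·(1.46×10^-10 + 5.99×10^-9)^0.04 = 0.3098 m = 310 mm
Check: V = 2.77 m/s, Re = 1.09×10^6, f = 0.01156, h_f = 29.7 m ≈ 31.2 m ✓

D ≈ 310 mm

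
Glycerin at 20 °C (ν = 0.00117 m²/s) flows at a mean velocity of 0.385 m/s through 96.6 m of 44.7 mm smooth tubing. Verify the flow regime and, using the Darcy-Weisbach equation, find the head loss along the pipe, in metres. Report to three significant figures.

h_f ≈ 71.0 m

Re = VD/ν = 0.385·0.04470/0.00117 = 14.7 → laminar (Re < 2300)
f = 64/Re = 4.351
h_f = f(L/D)V²/(2g) = 4.351·(96.6/0.04470)·0.385²/(2·9.81) = 71.04 m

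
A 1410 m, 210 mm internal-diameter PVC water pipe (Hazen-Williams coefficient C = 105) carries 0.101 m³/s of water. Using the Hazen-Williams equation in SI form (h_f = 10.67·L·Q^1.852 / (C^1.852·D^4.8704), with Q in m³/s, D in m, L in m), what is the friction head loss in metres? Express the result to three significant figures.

h_f = 10.67·1410·0.101^1.852 / (105^1.852·0.210^4.8704) = 77.84 m

h_f ≈ 77.8 m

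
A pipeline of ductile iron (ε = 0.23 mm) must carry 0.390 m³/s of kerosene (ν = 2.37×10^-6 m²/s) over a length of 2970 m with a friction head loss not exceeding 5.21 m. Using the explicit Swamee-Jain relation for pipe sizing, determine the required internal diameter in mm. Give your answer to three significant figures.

Swamee-Jain (Type III): D = 0.66·[ε^1.25·(LQ²/(gh_f))^4.75 + ν·Q^9.4·(L/(gh_f))^5.2]^0.04
LQ²/(gh_f) = 8.839; L/(gh_f) = 58.11
Term 1 = ε^1.25·(…)^4.75 = 0.886; Term 2 = ν·Q^9.4·(…)^5.2 = 0.507
D = 0.66·(0.886 + 0.507)^0.04 = 0.6688 m = 669 mm
Check: V = 1.11 m/s, Re = 3.13×10^5, f = 0.01730, h_f = 4.83 m ≈ 5.21 m ✓

D ≈ 669 mm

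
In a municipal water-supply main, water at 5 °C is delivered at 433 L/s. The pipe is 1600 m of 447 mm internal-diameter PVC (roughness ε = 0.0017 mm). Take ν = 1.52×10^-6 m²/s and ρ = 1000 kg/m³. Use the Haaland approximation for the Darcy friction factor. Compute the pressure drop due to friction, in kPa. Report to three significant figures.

Δp ≈ 164 kPa

V = 4Q/(πD²) = 4·0.433/(π·0.447²) = 2.759 m/s
Re = VD/ν = 2.759·0.447/1.52×10^-6 = 8.11×10^5 → turbulent
ε/D = 0.0017/447 = 3.80×10^-6
Haaland: f = 0.01206
h_f = f(L/D)V²/(2g) = 0.01206·(1600/0.447)·2.759²/(2·9.81) = 16.75 m
Δp = ρg·h_f = 1000·9.81·16.75 = 164.3 kPa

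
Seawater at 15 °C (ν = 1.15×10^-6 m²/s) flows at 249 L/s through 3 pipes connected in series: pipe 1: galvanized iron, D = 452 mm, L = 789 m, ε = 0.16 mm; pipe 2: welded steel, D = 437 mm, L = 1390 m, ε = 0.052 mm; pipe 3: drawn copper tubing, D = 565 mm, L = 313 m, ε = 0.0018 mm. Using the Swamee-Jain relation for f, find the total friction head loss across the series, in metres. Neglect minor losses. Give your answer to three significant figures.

Pipe 1: V = 1.552 m/s, Re = 6.10×10^5, ε/D = 3.54×10^-4, f = 0.01659, h_1 = f(L/D)V²/2g = 3.555 m
Pipe 2: V = 1.660 m/s, Re = 6.31×10^5, ε/D = 1.19×10^-4, f = 0.01434, h_2 = f(L/D)V²/2g = 6.407 m
Pipe 3: V = 0.9931 m/s, Re = 4.88×10^5, ε/D = 3.19×10^-6, f = 0.01320, h_3 = f(L/D)V²/2g = 0.3676 m
Series → Q common, losses add: H = Σh = 10.33 m

H ≈ 10.3 m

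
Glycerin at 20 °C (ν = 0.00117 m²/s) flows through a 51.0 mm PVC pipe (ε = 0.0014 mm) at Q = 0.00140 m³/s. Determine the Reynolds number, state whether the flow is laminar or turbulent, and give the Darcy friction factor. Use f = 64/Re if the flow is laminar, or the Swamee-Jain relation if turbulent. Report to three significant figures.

Re ≈ 29.9; laminar; f = 64/Re ≈ 2.14

V = 4Q/(πD²) = 0.6853 m/s
Re = VD/ν = 0.6853·0.0510/0.00117 = 29.9
Re < 2300 → laminar → f = 64/Re = 2.142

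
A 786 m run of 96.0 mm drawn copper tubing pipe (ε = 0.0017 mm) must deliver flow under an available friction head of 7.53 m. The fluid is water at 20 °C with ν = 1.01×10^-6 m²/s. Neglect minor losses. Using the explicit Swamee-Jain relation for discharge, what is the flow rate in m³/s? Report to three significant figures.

Swamee-Jain (Type II): Q = -0.965·√(gD⁵h_f/L)·ln[ε/(3.7D) + √(3.17ν²L/(gD³h_f))]
√(gD⁵h_f/L) = √(9.81·0.0960⁵·7.53/786) = 8.754×10^-4
ε/(3.7D) = 4.79×10^-6; √(3.17ν²L/(gD³h_f)) = 1.97×10^-4
Q = -0.965·8.754×10^-4·ln(2.020×10^-4) = 0.007186 m³/s
Check: V = 0.993 m/s, Re = 9.44×10^4, f = 0.01819, h_f = 7.48 m ≈ 7.53 m ✓

Q ≈ 0.00719 m³/s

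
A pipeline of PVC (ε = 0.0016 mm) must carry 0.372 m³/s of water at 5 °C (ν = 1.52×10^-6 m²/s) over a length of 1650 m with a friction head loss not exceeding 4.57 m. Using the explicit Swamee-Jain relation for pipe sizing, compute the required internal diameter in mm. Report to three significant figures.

D ≈ 564 mm

Swamee-Jain (Type III): D = 0.66·[ε^1.25·(LQ²/(gh_f))^4.75 + ν·Q^9.4·(L/(gh_f))^5.2]^0.04
LQ²/(gh_f) = 5.093; L/(gh_f) = 36.80
Term 1 = ε^1.25·(…)^4.75 = 1.30×10^-4; Term 2 = ν·Q^9.4·(…)^5.2 = 0.0194
D = 0.66·(1.30×10^-4 + 0.0194)^0.04 = 0.5639 m = 564 mm
Check: V = 1.49 m/s, Re = 5.53×10^5, f = 0.01291, h_f = 4.27 m ≈ 4.57 m ✓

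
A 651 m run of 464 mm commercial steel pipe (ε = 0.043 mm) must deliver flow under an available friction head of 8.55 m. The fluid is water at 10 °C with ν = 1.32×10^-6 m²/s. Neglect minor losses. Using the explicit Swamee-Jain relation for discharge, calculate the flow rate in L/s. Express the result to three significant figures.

Swamee-Jain (Type II): Q = -0.965·√(gD⁵h_f/L)·ln[ε/(3.7D) + √(3.17ν²L/(gD³h_f))]
√(gD⁵h_f/L) = √(9.81·0.464⁵·8.55/651) = 0.05264
ε/(3.7D) = 2.50×10^-5; √(3.17ν²L/(gD³h_f)) = 2.07×10^-5
Q = -0.965·0.05264·ln(4.576×10^-5) = 0.5076 m³/s
Check: V = 3.00 m/s, Re = 1.06×10^6, f = 0.01334, h_f = 8.59 m ≈ 8.55 m ✓

Q ≈ 508 L/s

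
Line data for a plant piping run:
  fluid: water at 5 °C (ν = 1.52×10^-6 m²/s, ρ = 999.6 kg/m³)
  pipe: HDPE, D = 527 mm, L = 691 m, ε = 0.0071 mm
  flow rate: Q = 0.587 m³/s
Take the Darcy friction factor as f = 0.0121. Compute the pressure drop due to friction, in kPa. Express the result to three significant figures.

Δp ≈ 57.4 kPa

V = 4Q/(πD²) = 4·0.587/(π·0.527²) = 2.691 m/s
h_f = f(L/D)V²/(2g) = 0.01210·(691/0.527)·2.691²/(2·9.81) = 5.856 m
Δp = ρg·h_f = 999.6·9.81·5.856 = 57.43 kPa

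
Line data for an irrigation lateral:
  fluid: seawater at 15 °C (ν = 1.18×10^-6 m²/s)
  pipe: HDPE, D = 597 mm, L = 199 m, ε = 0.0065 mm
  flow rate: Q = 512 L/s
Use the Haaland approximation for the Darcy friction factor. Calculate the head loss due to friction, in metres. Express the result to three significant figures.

V = 4Q/(πD²) = 4·0.512/(π·0.597²) = 1.829 m/s
Re = VD/ν = 1.829·0.597/1.18×10^-6 = 9.25×10^5 → turbulent
ε/D = 0.0065/597 = 1.09×10^-5
Haaland: f = 0.01193
h_f = f(L/D)V²/(2g) = 0.01193·(199/0.597)·1.829²/(2·9.81) = 0.6779 m

h_f ≈ 0.678 m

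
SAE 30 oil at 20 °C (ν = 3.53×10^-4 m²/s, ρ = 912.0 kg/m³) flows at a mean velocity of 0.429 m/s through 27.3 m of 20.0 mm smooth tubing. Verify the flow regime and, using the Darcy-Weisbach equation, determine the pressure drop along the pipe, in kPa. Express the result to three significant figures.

Re = VD/ν = 0.429·0.02000/3.53×10^-4 = 24.3 → laminar (Re < 2300)
f = 64/Re = 2.633
h_f = f(L/D)V²/(2g) = 2.633·(27.3/0.02000)·0.429²/(2·9.81) = 33.71 m
Δp = ρg·h_f = 912.0·9.81·33.71 = 301.6 kPa

Δp ≈ 302 kPa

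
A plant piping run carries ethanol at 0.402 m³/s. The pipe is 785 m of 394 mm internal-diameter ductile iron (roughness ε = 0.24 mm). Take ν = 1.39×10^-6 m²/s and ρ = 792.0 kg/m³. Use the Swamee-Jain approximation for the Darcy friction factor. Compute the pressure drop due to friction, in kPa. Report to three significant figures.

V = 4Q/(πD²) = 4·0.402/(π·0.394²) = 3.297 m/s
Re = VD/ν = 3.297·0.394/1.39×10^-6 = 9.35×10^5 → turbulent
ε/D = 0.24/394 = 6.09×10^-4
Swamee-Jain: f = 0.01803
h_f = f(L/D)V²/(2g) = 0.01803·(785/0.394)·3.297²/(2·9.81) = 19.90 m
Δp = ρg·h_f = 792.0·9.81·19.90 = 154.6 kPa

Δp ≈ 155 kPa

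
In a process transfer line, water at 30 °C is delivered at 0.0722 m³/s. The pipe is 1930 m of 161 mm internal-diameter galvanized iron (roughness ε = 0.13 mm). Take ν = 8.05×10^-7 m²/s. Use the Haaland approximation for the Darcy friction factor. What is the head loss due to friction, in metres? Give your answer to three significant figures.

h_f ≈ 147 m

V = 4Q/(πD²) = 4·0.0722/(π·0.161²) = 3.546 m/s
Re = VD/ν = 3.546·0.161/8.05×10^-7 = 7.09×10^5 → turbulent
ε/D = 0.13/161 = 8.07×10^-4
Haaland: f = 0.01912
h_f = f(L/D)V²/(2g) = 0.01912·(1930/0.161)·3.546²/(2·9.81) = 147.0 m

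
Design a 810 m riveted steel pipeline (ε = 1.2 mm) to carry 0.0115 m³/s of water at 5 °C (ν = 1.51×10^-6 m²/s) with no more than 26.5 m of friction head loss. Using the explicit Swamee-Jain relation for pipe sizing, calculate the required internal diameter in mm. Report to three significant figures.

Swamee-Jain (Type III): D = 0.66·[ε^1.25·(LQ²/(gh_f))^4.75 + ν·Q^9.4·(L/(gh_f))^5.2]^0.04
LQ²/(gh_f) = 4.121×10^-4; L/(gh_f) = 3.116
Term 1 = ε^1.25·(…)^4.75 = 1.86×10^-20; Term 2 = ν·Q^9.4·(…)^5.2 = 3.28×10^-22
D = 0.66·(1.86×10^-20 + 3.28×10^-22)^0.04 = 0.1073 m = 107 mm
Check: V = 1.27 m/s, Re = 9.04×10^4, f = 0.04026, h_f = 25.0 m ≈ 26.5 m ✓

D ≈ 107 mm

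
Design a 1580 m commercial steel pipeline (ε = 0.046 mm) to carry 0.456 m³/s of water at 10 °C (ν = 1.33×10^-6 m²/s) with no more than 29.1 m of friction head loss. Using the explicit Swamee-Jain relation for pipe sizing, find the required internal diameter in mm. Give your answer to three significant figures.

Swamee-Jain (Type III): D = 0.66·[ε^1.25·(LQ²/(gh_f))^4.75 + ν·Q^9.4·(L/(gh_f))^5.2]^0.04
LQ²/(gh_f) = 1.151; L/(gh_f) = 5.535
Term 1 = ε^1.25·(…)^4.75 = 7.38×10^-6; Term 2 = ν·Q^9.4·(…)^5.2 = 6.06×10^-6
D = 0.66·(7.38×10^-6 + 6.06×10^-6)^0.04 = 0.4214 m = 421 mm
Check: V = 3.27 m/s, Re = 1.04×10^6, f = 0.01360, h_f = 27.8 m ≈ 29.1 m ✓

D ≈ 421 mm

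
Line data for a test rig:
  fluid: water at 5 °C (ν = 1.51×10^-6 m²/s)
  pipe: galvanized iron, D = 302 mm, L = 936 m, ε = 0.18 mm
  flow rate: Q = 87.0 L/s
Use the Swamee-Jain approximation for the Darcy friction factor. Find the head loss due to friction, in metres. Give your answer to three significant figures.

h_f ≈ 4.46 m

V = 4Q/(πD²) = 4·0.0870/(π·0.302²) = 1.215 m/s
Re = VD/ν = 1.215·0.302/1.51×10^-6 = 2.43×10^5 → turbulent
ε/D = 0.18/302 = 5.96×10^-4
Swamee-Jain: f = 0.01913
h_f = f(L/D)V²/(2g) = 0.01913·(936/0.302)·1.215²/(2·9.81) = 4.458 m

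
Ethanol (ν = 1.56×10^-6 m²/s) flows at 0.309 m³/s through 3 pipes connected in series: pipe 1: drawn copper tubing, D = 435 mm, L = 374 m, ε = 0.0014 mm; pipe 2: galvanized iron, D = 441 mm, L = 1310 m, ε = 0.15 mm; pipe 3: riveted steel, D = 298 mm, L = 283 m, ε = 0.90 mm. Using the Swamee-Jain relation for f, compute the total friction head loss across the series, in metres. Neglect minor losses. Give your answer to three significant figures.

H ≈ 37.8 m

Pipe 1: V = 2.079 m/s, Re = 5.80×10^5, ε/D = 3.22×10^-6, f = 0.01281, h_1 = f(L/D)V²/2g = 2.426 m
Pipe 2: V = 2.023 m/s, Re = 5.72×10^5, ε/D = 3.40×10^-4, f = 0.01655, h_2 = f(L/D)V²/2g = 10.25 m
Pipe 3: V = 4.430 m/s, Re = 8.46×10^5, ε/D = 0.00302, f = 0.02645, h_3 = f(L/D)V²/2g = 25.13 m
Series → Q common, losses add: H = Σh = 37.81 m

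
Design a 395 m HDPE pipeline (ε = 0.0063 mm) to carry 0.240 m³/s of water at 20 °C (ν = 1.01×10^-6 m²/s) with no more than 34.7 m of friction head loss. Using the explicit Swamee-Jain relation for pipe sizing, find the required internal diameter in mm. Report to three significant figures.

Swamee-Jain (Type III): D = 0.66·[ε^1.25·(LQ²/(gh_f))^4.75 + ν·Q^9.4·(L/(gh_f))^5.2]^0.04
LQ²/(gh_f) = 0.06684; L/(gh_f) = 1.160
Term 1 = ε^1.25·(…)^4.75 = 8.28×10^-13; Term 2 = ν·Q^9.4·(…)^5.2 = 3.27×10^-12
D = 0.66·(8.28×10^-13 + 3.27×10^-12)^0.04 = 0.2312 m = 231 mm
Check: V = 5.72 m/s, Re = 1.31×10^6, f = 0.01183, h_f = 33.7 m ≈ 34.7 m ✓

D ≈ 231 mm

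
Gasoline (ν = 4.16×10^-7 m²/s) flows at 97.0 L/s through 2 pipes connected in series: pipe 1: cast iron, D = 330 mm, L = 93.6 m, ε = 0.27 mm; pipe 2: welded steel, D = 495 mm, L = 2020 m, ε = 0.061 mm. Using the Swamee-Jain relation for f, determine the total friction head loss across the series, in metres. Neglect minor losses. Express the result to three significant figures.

Pipe 1: V = 1.134 m/s, Re = 9.00×10^5, ε/D = 8.18×10^-4, f = 0.01920, h_1 = f(L/D)V²/2g = 0.3570 m
Pipe 2: V = 0.5040 m/s, Re = 6.00×10^5, ε/D = 1.23×10^-4, f = 0.01446, h_2 = f(L/D)V²/2g = 0.7641 m
Series → Q common, losses add: H = Σh = 1.121 m

H ≈ 1.12 m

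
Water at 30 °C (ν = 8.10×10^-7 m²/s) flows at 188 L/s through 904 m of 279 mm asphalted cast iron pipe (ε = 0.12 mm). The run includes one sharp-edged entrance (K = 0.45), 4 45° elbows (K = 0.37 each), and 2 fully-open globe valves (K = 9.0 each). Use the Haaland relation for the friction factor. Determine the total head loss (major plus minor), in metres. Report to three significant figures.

H_L ≈ 35.6 m

V = 4Q/(πD²) = 3.075 m/s; V²/2g = 0.4820 m
Re = 1.06×10^6, ε/D = 4.30×10^-4 → f = 0.01665 (Haaland)
Major: h_f = f(L/D)·V²/2g = 0.01665·3240·0.4820 = 25.99 m
Minor: ΣK = 19.9; h_m = ΣK·V²/2g = 9.606 m
Total H_L = 25.99 + 9.606 = 35.60 m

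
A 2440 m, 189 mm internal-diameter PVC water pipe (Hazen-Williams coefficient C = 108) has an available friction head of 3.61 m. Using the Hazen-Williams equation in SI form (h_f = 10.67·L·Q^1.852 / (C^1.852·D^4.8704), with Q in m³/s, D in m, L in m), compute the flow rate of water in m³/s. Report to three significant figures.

Q ≈ 0.0112 m³/s

Rearranging: Q = [h_f·C^1.852·D^4.8704 / (10.67·L)]^(1/1.852)
Q = [3.61·108^1.852·0.189^4.8704 / (10.67·2440)]^0.540 = 0.01116 m³/s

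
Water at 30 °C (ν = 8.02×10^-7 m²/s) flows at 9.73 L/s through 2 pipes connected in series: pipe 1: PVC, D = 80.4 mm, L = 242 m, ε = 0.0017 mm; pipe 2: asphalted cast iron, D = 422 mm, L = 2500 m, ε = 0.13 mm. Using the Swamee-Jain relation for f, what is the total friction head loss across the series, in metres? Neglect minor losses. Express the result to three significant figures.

H ≈ 8.96 m

Pipe 1: V = 1.917 m/s, Re = 1.92×10^5, ε/D = 2.11×10^-5, f = 0.01584, h_1 = f(L/D)V²/2g = 8.927 m
Pipe 2: V = 0.06957 m/s, Re = 3.66×10^4, ε/D = 3.08×10^-4, f = 0.02332, h_2 = f(L/D)V²/2g = 0.03407 m
Series → Q common, losses add: H = Σh = 8.961 m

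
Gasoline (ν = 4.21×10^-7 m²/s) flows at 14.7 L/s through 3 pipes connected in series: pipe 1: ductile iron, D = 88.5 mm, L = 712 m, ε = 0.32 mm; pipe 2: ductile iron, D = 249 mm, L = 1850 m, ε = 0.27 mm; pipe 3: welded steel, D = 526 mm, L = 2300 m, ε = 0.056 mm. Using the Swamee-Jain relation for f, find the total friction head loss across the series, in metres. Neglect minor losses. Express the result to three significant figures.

H ≈ 66.2 m

Pipe 1: V = 2.390 m/s, Re = 5.02×10^5, ε/D = 0.00362, f = 0.02794, h_1 = f(L/D)V²/2g = 65.41 m
Pipe 2: V = 0.3019 m/s, Re = 1.79×10^5, ε/D = 0.00108, f = 0.02166, h_2 = f(L/D)V²/2g = 0.7476 m
Pipe 3: V = 0.06765 m/s, Re = 8.45×10^4, ε/D = 1.06×10^-4, f = 0.01908, h_3 = f(L/D)V²/2g = 0.01946 m
Series → Q common, losses add: H = Σh = 66.18 m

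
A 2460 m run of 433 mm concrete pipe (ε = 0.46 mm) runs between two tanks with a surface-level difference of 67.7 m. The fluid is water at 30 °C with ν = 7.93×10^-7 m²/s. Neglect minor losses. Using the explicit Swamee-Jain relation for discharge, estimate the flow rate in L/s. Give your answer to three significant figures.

Q ≈ 502 L/s

Swamee-Jain (Type II): Q = -0.965·√(gD⁵h_f/L)·ln[ε/(3.7D) + √(3.17ν²L/(gD³h_f))]
√(gD⁵h_f/L) = √(9.81·0.433⁵·67.7/2460) = 0.06410
ε/(3.7D) = 2.87×10^-4; √(3.17ν²L/(gD³h_f)) = 9.54×10^-6
Q = -0.965·0.06410·ln(2.967×10^-4) = 0.5025 m³/s
Check: V = 3.41 m/s, Re = 1.86×10^6, f = 0.02015, h_f = 67.9 m ≈ 67.7 m ✓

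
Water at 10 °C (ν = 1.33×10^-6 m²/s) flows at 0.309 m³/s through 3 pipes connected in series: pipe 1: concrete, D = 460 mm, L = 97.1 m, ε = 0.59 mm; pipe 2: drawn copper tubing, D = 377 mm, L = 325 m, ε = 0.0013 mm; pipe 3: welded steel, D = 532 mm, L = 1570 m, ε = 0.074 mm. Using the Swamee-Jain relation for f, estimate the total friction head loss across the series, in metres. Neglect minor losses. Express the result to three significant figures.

H ≈ 9.18 m

Pipe 1: V = 1.859 m/s, Re = 6.43×10^5, ε/D = 0.00128, f = 0.02138, h_1 = f(L/D)V²/2g = 0.7952 m
Pipe 2: V = 2.768 m/s, Re = 7.85×10^5, ε/D = 3.45×10^-6, f = 0.01217, h_2 = f(L/D)V²/2g = 4.098 m
Pipe 3: V = 1.390 m/s, Re = 5.56×10^5, ε/D = 1.39×10^-4, f = 0.01475, h_3 = f(L/D)V²/2g = 4.287 m
Series → Q common, losses add: H = Σh = 9.179 m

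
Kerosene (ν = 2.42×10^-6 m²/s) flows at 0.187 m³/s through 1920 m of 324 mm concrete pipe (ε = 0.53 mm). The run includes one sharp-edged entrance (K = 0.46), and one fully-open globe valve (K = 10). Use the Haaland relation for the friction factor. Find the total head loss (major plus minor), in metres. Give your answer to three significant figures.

H_L ≈ 38.3 m

V = 4Q/(πD²) = 2.268 m/s; V²/2g = 0.2622 m
Re = 3.04×10^5, ε/D = 0.00164 → f = 0.02286 (Haaland)
Major: h_f = f(L/D)·V²/2g = 0.02286·5926·0.2622 = 35.52 m
Minor: ΣK = 10.5; h_m = ΣK·V²/2g = 2.743 m
Total H_L = 35.52 + 2.743 = 38.27 m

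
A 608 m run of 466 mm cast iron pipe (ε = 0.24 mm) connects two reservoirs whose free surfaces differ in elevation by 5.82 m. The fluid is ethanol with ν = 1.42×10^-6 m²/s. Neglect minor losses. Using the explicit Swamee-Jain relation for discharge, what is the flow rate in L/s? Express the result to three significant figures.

Swamee-Jain (Type II): Q = -0.965·√(gD⁵h_f/L)·ln[ε/(3.7D) + √(3.17ν²L/(gD³h_f))]
√(gD⁵h_f/L) = √(9.81·0.466⁵·5.82/608) = 0.04543
ε/(3.7D) = 1.39×10^-4; √(3.17ν²L/(gD³h_f)) = 2.59×10^-5
Q = -0.965·0.04543·ln(1.651×10^-4) = 0.3818 m³/s
Check: V = 2.24 m/s, Re = 7.35×10^5, f = 0.01758, h_f = 5.86 m ≈ 5.82 m ✓

Q ≈ 382 L/s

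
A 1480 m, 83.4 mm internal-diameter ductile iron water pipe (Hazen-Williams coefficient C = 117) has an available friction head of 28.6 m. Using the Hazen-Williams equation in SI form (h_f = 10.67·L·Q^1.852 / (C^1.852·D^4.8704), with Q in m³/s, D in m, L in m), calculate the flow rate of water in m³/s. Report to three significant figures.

Q ≈ 0.00563 m³/s

Rearranging: Q = [h_f·C^1.852·D^4.8704 / (10.67·L)]^(1/1.852)
Q = [28.6·117^1.852·0.0834^4.8704 / (10.67·1480)]^0.540 = 0.005629 m³/s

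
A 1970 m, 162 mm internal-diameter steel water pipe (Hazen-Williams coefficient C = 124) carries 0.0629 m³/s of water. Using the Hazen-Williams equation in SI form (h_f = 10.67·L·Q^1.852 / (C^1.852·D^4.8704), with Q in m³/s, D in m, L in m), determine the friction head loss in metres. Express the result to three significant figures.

h_f = 10.67·1970·0.0629^1.852 / (124^1.852·0.162^4.8704) = 117.7 m

h_f ≈ 118 m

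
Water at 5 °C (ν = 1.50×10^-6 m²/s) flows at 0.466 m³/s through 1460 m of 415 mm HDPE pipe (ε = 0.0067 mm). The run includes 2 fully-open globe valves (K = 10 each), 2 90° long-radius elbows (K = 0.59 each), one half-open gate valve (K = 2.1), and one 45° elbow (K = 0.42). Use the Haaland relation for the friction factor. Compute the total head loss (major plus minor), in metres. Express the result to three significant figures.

V = 4Q/(πD²) = 3.445 m/s; V²/2g = 0.6049 m
Re = 9.53×10^5, ε/D = 1.61×10^-5 → f = 0.01197 (Haaland)
Major: h_f = f(L/D)·V²/2g = 0.01197·3518·0.6049 = 25.48 m
Minor: ΣK = 23.7; h_m = ΣK·V²/2g = 14.34 m
Total H_L = 25.48 + 14.34 = 39.81 m

H_L ≈ 39.8 m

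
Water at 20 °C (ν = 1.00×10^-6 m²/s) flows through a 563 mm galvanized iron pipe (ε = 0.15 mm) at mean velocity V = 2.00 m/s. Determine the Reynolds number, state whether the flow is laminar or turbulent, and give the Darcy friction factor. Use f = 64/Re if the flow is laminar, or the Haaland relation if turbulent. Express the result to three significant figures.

Re ≈ 1.13×10^6; turbulent; f ≈ 0.0152

Re = VD/ν = 2.000·0.563/1.00×10^-6 = 1.13×10^6
Re > 4000 → turbulent; ε/D = 2.66×10^-4
Haaland: f = 0.01522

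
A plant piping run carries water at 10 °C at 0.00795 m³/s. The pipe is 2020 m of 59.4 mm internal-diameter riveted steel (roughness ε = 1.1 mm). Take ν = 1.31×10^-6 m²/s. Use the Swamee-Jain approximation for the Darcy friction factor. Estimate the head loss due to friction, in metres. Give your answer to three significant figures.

V = 4Q/(πD²) = 4·0.00795/(π·0.0594²) = 2.869 m/s
Re = VD/ν = 2.869·0.0594/1.31×10^-6 = 1.30×10^5 → turbulent
ε/D = 1.1/59.4 = 0.0185
Swamee-Jain: f = 0.04774
h_f = f(L/D)V²/(2g) = 0.04774·(2020/0.0594)·2.869²/(2·9.81) = 681.0 m

h_f ≈ 681 m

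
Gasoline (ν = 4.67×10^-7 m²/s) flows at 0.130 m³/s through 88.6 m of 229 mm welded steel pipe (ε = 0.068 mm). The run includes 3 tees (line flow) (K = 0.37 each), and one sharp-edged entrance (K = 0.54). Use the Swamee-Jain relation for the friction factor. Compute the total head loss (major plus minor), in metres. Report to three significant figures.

V = 4Q/(πD²) = 3.156 m/s; V²/2g = 0.5078 m
Re = 1.55×10^6, ε/D = 2.97×10^-4 → f = 0.01548 (Swamee-Jain)
Major: h_f = f(L/D)·V²/2g = 0.01548·386.9·0.5078 = 3.040 m
Minor: ΣK = 1.65; h_m = ΣK·V²/2g = 0.8378 m
Total H_L = 3.040 + 0.8378 = 3.878 m

H_L ≈ 3.88 m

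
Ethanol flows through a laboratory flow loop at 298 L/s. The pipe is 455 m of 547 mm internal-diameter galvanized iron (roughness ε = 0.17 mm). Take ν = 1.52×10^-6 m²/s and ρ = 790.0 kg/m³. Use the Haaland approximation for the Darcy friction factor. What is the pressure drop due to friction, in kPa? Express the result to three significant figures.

V = 4Q/(πD²) = 4·0.298/(π·0.547²) = 1.268 m/s
Re = VD/ν = 1.268·0.547/1.52×10^-6 = 4.56×10^5 → turbulent
ε/D = 0.17/547 = 3.11×10^-4
Haaland: f = 0.01634
h_f = f(L/D)V²/(2g) = 0.01634·(455/0.547)·1.268²/(2·9.81) = 1.114 m
Δp = ρg·h_f = 790.0·9.81·1.114 = 8.632 kPa

Δp ≈ 8.63 kPa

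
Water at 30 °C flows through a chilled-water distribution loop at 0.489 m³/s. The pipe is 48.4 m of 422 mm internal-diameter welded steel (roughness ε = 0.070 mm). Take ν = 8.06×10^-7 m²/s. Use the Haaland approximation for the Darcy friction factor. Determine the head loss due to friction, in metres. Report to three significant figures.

V = 4Q/(πD²) = 4·0.489/(π·0.422²) = 3.496 m/s
Re = VD/ν = 3.496·0.422/8.06×10^-7 = 1.83×10^6 → turbulent
ε/D = 0.070/422 = 1.66×10^-4
Haaland: f = 0.01380
h_f = f(L/D)V²/(2g) = 0.01380·(48.4/0.422)·3.496²/(2·9.81) = 0.9862 m

h_f ≈ 0.986 m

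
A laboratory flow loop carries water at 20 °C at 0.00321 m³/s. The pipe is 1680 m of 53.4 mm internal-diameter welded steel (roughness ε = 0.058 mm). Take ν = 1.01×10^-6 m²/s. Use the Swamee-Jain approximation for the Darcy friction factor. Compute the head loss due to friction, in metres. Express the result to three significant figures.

h_f ≈ 76.6 m

V = 4Q/(πD²) = 4·0.00321/(π·0.0534²) = 1.433 m/s
Re = VD/ν = 1.433·0.0534/1.01×10^-6 = 7.58×10^4 → turbulent
ε/D = 0.058/53.4 = 0.00109
Swamee-Jain: f = 0.02326
h_f = f(L/D)V²/(2g) = 0.02326·(1680/0.0534)·1.433²/(2·9.81) = 76.61 m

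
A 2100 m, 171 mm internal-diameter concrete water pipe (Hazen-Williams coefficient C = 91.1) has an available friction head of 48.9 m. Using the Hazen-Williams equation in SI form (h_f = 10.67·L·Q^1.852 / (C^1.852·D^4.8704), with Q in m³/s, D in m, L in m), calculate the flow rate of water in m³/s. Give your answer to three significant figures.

Rearranging: Q = [h_f·C^1.852·D^4.8704 / (10.67·L)]^(1/1.852)
Q = [48.9·91.1^1.852·0.171^4.8704 / (10.67·2100)]^0.540 = 0.03203 m³/s

Q ≈ 0.0320 m³/s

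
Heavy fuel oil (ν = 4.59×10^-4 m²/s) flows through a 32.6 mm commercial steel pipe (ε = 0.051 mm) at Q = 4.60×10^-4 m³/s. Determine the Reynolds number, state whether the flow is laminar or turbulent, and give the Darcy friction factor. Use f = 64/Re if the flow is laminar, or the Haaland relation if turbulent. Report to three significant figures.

V = 4Q/(πD²) = 0.5511 m/s
Re = VD/ν = 0.5511·0.0326/4.59×10^-4 = 39.1
Re < 2300 → laminar → f = 64/Re = 1.635

Re ≈ 39.1; laminar; f = 64/Re ≈ 1.64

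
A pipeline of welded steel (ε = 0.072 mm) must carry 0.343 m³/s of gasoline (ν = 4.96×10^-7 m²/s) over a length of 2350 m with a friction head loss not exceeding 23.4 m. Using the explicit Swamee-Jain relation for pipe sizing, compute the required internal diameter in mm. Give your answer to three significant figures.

D ≈ 428 mm

Swamee-Jain (Type III): D = 0.66·[ε^1.25·(LQ²/(gh_f))^4.75 + ν·Q^9.4·(L/(gh_f))^5.2]^0.04
LQ²/(gh_f) = 1.204; L/(gh_f) = 10.24
Term 1 = ε^1.25·(…)^4.75 = 1.60×10^-5; Term 2 = ν·Q^9.4·(…)^5.2 = 3.80×10^-6
D = 0.66·(1.60×10^-5 + 3.80×10^-6)^0.04 = 0.4280 m = 428 mm
Check: V = 2.38 m/s, Re = 2.06×10^6, f = 0.01390, h_f = 22.1 m ≈ 23.4 m ✓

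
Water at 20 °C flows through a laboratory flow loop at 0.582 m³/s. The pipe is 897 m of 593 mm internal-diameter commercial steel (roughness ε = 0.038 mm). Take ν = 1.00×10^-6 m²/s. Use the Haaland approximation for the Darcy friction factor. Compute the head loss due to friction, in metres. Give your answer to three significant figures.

V = 4Q/(πD²) = 4·0.582/(π·0.593²) = 2.107 m/s
Re = VD/ν = 2.107·0.593/1.00×10^-6 = 1.25×10^6 → turbulent
ε/D = 0.038/593 = 6.41×10^-5
Haaland: f = 0.01249
h_f = f(L/D)V²/(2g) = 0.01249·(897/0.593)·2.107²/(2·9.81) = 4.277 m

h_f ≈ 4.28 m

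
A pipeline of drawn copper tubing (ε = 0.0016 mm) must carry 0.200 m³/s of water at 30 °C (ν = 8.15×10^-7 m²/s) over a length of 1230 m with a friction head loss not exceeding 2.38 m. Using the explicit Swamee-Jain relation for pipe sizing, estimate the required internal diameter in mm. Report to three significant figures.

Swamee-Jain (Type III): D = 0.66·[ε^1.25·(LQ²/(gh_f))^4.75 + ν·Q^9.4·(L/(gh_f))^5.2]^0.04
LQ²/(gh_f) = 2.107; L/(gh_f) = 52.68
Term 1 = ε^1.25·(…)^4.75 = 1.96×10^-6; Term 2 = ν·Q^9.4·(…)^5.2 = 1.97×10^-4
D = 0.66·(1.96×10^-6 + 1.97×10^-4)^0.04 = 0.4693 m = 469 mm
Check: V = 1.16 m/s, Re = 6.66×10^5, f = 0.01251, h_f = 2.23 m ≈ 2.38 m ✓

D ≈ 469 mm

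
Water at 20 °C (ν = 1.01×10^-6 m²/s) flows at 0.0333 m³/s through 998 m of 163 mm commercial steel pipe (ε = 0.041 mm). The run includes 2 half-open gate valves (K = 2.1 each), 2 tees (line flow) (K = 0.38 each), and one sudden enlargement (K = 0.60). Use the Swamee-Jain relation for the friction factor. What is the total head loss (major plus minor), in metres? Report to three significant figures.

H_L ≈ 14.2 m

V = 4Q/(πD²) = 1.596 m/s; V²/2g = 0.1298 m
Re = 2.58×10^5, ε/D = 2.52×10^-4 → f = 0.01698 (Swamee-Jain)
Major: h_f = f(L/D)·V²/2g = 0.01698·6123·0.1298 = 13.49 m
Minor: ΣK = 5.56; h_m = ΣK·V²/2g = 0.7217 m
Total H_L = 13.49 + 0.7217 = 14.21 m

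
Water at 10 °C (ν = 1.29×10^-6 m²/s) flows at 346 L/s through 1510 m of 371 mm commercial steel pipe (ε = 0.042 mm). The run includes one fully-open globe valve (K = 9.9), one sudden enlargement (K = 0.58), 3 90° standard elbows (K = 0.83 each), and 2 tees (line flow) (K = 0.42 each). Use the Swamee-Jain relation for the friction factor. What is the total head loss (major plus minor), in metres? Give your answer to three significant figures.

H_L ≈ 36.5 m

V = 4Q/(πD²) = 3.201 m/s; V²/2g = 0.5221 m
Re = 9.20×10^5, ε/D = 1.13×10^-4 → f = 0.01379 (Swamee-Jain)
Major: h_f = f(L/D)·V²/2g = 0.01379·4070·0.5221 = 29.30 m
Minor: ΣK = 13.8; h_m = ΣK·V²/2g = 7.211 m
Total H_L = 29.30 + 7.211 = 36.51 m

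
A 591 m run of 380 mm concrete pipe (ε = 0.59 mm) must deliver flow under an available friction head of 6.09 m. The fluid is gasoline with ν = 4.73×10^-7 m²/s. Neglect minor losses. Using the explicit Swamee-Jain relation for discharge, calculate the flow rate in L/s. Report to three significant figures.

Swamee-Jain (Type II): Q = -0.965·√(gD⁵h_f/L)·ln[ε/(3.7D) + √(3.17ν²L/(gD³h_f))]
√(gD⁵h_f/L) = √(9.81·0.380⁵·6.09/591) = 0.02830
ε/(3.7D) = 4.20×10^-4; √(3.17ν²L/(gD³h_f)) = 1.13×10^-5
Q = -0.965·0.02830·ln(4.309×10^-4) = 0.2116 m³/s
Check: V = 1.87 m/s, Re = 1.50×10^6, f = 0.02213, h_f = 6.11 m ≈ 6.09 m ✓

Q ≈ 212 L/s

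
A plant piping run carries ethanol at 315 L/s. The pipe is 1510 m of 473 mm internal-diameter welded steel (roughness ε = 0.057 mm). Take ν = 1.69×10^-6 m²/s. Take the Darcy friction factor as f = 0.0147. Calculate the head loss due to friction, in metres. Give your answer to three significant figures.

h_f ≈ 7.69 m

V = 4Q/(πD²) = 4·0.315/(π·0.473²) = 1.793 m/s
h_f = f(L/D)V²/(2g) = 0.01470·(1510/0.473)·1.793²/(2·9.81) = 7.687 m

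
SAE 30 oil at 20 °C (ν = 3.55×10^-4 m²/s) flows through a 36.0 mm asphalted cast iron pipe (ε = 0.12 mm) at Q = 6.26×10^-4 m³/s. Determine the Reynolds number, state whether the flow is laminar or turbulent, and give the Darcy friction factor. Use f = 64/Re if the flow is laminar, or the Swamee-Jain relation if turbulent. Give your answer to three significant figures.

Re ≈ 62.4; laminar; f = 64/Re ≈ 1.03

V = 4Q/(πD²) = 0.6150 m/s
Re = VD/ν = 0.6150·0.0360/3.55×10^-4 = 62.4
Re < 2300 → laminar → f = 64/Re = 1.026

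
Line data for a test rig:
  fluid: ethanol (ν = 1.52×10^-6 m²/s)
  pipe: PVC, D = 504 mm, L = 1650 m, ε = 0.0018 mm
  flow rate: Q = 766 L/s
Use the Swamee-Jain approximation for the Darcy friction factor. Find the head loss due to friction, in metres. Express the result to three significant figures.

V = 4Q/(πD²) = 4·0.766/(π·0.504²) = 3.840 m/s
Re = VD/ν = 3.840·0.504/1.52×10^-6 = 1.27×10^6 → turbulent
ε/D = 0.0018/504 = 3.57×10^-6
Swamee-Jain: f = 0.01125
h_f = f(L/D)V²/(2g) = 0.01125·(1650/0.504)·3.840²/(2·9.81) = 27.68 m

h_f ≈ 27.7 m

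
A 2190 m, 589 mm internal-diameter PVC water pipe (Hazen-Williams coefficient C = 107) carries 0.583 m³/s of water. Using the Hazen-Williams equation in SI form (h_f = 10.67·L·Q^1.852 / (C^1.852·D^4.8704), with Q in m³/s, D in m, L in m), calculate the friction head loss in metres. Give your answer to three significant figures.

h_f ≈ 19.8 m

h_f = 10.67·2190·0.583^1.852 / (107^1.852·0.589^4.8704) = 19.76 m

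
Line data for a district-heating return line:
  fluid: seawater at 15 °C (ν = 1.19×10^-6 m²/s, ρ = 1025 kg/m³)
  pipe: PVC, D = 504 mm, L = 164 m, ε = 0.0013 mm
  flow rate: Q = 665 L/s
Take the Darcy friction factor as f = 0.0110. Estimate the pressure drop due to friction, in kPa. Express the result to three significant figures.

V = 4Q/(πD²) = 4·0.665/(π·0.504²) = 3.333 m/s
h_f = f(L/D)V²/(2g) = 0.01100·(164/0.504)·3.333²/(2·9.81) = 2.027 m
Δp = ρg·h_f = 1025·9.81·2.027 = 20.38 kPa

Δp ≈ 20.4 kPa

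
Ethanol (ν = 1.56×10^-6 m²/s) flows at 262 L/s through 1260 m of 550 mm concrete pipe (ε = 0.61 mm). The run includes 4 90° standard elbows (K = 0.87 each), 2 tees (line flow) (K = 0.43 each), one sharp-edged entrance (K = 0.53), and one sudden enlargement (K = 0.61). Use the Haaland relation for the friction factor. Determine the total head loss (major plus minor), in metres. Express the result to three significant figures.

H_L ≈ 3.29 m

V = 4Q/(πD²) = 1.103 m/s; V²/2g = 0.06198 m
Re = 3.89×10^5, ε/D = 0.00111 → f = 0.02080 (Haaland)
Major: h_f = f(L/D)·V²/2g = 0.02080·2291·0.06198 = 2.953 m
Minor: ΣK = 5.48; h_m = ΣK·V²/2g = 0.3397 m
Total H_L = 2.953 + 0.3397 = 3.293 m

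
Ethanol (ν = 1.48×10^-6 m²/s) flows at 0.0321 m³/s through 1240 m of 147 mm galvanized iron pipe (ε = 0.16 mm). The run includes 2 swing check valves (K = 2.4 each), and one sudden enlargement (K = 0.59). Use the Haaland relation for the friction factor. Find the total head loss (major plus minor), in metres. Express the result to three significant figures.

H_L ≈ 33.8 m

V = 4Q/(πD²) = 1.891 m/s; V²/2g = 0.1823 m
Re = 1.88×10^5, ε/D = 0.00109 → f = 0.02133 (Haaland)
Major: h_f = f(L/D)·V²/2g = 0.02133·8435·0.1823 = 32.80 m
Minor: ΣK = 5.39; h_m = ΣK·V²/2g = 0.9828 m
Total H_L = 32.80 + 0.9828 = 33.79 m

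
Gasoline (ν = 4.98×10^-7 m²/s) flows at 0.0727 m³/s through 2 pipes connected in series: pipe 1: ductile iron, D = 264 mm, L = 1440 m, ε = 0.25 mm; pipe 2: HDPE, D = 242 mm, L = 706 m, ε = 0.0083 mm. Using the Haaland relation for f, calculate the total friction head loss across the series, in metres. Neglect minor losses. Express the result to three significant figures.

H ≈ 14.4 m

Pipe 1: V = 1.328 m/s, Re = 7.04×10^5, ε/D = 9.47×10^-4, f = 0.01981, h_1 = f(L/D)V²/2g = 9.713 m
Pipe 2: V = 1.581 m/s, Re = 7.68×10^5, ε/D = 3.43×10^-5, f = 0.01267, h_2 = f(L/D)V²/2g = 4.705 m
Series → Q common, losses add: H = Σh = 14.42 m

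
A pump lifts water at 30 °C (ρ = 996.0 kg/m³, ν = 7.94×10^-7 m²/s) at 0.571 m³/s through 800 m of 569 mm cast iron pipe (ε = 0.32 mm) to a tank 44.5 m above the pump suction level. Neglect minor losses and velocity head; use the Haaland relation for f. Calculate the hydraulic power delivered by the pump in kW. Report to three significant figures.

V = 4Q/(πD²) = 2.246 m/s; Re = 1.61×10^6; ε/D = 5.62×10^-4; f = 0.01744
h_f = f(L/D)V²/2g = 6.301 m
Total head H = z + h_f = 44.5 + 6.301 = 50.80 m
P_hyd = ρgQH = 996.0·9.81·0.571·50.80 = 283.4 kW

P_hyd ≈ 283 kW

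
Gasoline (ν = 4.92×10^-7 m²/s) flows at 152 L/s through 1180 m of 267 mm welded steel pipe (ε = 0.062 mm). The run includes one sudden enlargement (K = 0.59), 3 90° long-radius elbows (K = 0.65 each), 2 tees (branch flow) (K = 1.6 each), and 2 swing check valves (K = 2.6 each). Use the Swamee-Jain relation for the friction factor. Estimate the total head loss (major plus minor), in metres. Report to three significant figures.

H_L ≈ 28.8 m

V = 4Q/(πD²) = 2.715 m/s; V²/2g = 0.3756 m
Re = 1.47×10^6, ε/D = 2.32×10^-4 → f = 0.01485 (Swamee-Jain)
Major: h_f = f(L/D)·V²/2g = 0.01485·4419·0.3756 = 24.65 m
Minor: ΣK = 10.9; h_m = ΣK·V²/2g = 4.109 m
Total H_L = 24.65 + 4.109 = 28.76 m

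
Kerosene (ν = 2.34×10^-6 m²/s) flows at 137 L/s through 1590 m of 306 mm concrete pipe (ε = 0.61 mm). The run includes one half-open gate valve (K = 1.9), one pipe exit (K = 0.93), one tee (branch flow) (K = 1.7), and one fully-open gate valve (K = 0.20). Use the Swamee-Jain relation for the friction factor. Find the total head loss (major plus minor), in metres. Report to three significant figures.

V = 4Q/(πD²) = 1.863 m/s; V²/2g = 0.1769 m
Re = 2.44×10^5, ε/D = 0.00199 → f = 0.02430 (Swamee-Jain)
Major: h_f = f(L/D)·V²/2g = 0.02430·5196·0.1769 = 22.33 m
Minor: ΣK = 4.73; h_m = ΣK·V²/2g = 0.8366 m
Total H_L = 22.33 + 0.8366 = 23.17 m

H_L ≈ 23.2 m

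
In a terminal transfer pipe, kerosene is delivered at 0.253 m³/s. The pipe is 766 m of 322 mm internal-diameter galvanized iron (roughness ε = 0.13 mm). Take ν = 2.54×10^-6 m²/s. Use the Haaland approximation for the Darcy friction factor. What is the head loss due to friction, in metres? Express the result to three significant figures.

V = 4Q/(πD²) = 4·0.253/(π·0.322²) = 3.107 m/s
Re = VD/ν = 3.107·0.322/2.54×10^-6 = 3.94×10^5 → turbulent
ε/D = 0.13/322 = 4.04×10^-4
Haaland: f = 0.01717
h_f = f(L/D)V²/(2g) = 0.01717·(766/0.322)·3.107²/(2·9.81) = 20.09 m

h_f ≈ 20.1 m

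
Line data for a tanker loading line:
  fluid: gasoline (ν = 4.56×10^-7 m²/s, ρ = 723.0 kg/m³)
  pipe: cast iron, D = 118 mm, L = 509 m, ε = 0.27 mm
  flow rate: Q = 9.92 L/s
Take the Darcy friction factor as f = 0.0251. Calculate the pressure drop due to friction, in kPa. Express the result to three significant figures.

V = 4Q/(πD²) = 4·0.00992/(π·0.118²) = 0.9071 m/s
h_f = f(L/D)V²/(2g) = 0.02510·(509/0.118)·0.9071²/(2·9.81) = 4.541 m
Δp = ρg·h_f = 723.0·9.81·4.541 = 32.21 kPa

Δp ≈ 32.2 kPa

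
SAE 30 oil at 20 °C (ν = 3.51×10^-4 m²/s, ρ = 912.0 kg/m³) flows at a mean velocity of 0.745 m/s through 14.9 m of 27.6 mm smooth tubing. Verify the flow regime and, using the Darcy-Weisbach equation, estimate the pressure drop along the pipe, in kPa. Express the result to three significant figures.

Re = VD/ν = 0.745·0.02760/3.51×10^-4 = 58.6 → laminar (Re < 2300)
f = 64/Re = 1.093
h_f = f(L/D)V²/(2g) = 1.093·(14.9/0.02760)·0.745²/(2·9.81) = 16.68 m
Δp = ρg·h_f = 912.0·9.81·16.68 = 149.3 kPa

Δp ≈ 149 kPa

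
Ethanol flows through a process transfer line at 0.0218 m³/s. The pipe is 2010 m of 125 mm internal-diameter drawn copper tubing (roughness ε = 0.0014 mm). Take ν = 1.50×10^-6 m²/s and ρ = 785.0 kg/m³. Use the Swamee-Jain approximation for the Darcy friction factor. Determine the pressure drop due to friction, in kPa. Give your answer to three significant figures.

Δp ≈ 330 kPa

V = 4Q/(πD²) = 4·0.0218/(π·0.125²) = 1.776 m/s
Re = VD/ν = 1.776·0.125/1.50×10^-6 = 1.48×10^5 → turbulent
ε/D = 0.0014/125 = 1.12×10^-5
Swamee-Jain: f = 0.01657
h_f = f(L/D)V²/(2g) = 0.01657·(2010/0.125)·1.776²/(2·9.81) = 42.86 m
Δp = ρg·h_f = 785.0·9.81·42.86 = 330.0 kPa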